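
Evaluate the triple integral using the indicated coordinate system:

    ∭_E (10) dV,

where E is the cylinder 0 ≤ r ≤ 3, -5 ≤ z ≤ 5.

In cylindrical coordinates, x = r cos(θ), y = r sin(θ), z = z, and dV = r dr dθ dz.

The integrand becomes 10, so

    ∭_E (10) dV = ∫_{0}^{2π} ∫_{0}^{3} ∫_{-5}^{5} (10) · r dz dr dθ.

Inner (z): 100r.
Middle (r from 0 to 3): 450.
Outer (θ): 900π.

Therefore the triple integral equals 900π.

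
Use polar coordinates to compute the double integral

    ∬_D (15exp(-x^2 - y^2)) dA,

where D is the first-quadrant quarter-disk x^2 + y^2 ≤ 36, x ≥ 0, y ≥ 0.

The region D is 0 ≤ r ≤ 6, 0 ≤ θ ≤ π/2 in polar coordinates, where x = r cos(θ), y = r sin(θ), and dA = r dr dθ.

Under the substitution, the integrand becomes 15exp(-r^2), so

    ∬_D (15exp(-x^2 - y^2)) dA = ∫_{0}^{π/2} ∫_{0}^{6} (15exp(-r^2)) · r dr dθ.

Inner integral (in r): ∫_{0}^{6} (15exp(-r^2)) · r dr = 15/2 - 15exp(-36)/2.

Outer integral (in θ): ∫_{0}^{π/2} (15/2 - 15exp(-36)/2) dθ = -15π (1 - exp(36))exp(-36)/4.

Therefore ∬_D (15exp(-x^2 - y^2)) dA = -15π (1 - exp(36))exp(-36)/4.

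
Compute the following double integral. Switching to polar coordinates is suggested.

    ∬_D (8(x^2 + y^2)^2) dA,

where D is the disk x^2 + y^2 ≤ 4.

The region D is 0 ≤ r ≤ 2, 0 ≤ θ ≤ 2π in polar coordinates, where x = r cos(θ), y = r sin(θ), and dA = r dr dθ.

Under the substitution, the integrand becomes 8r^4, so

    ∬_D (8(x^2 + y^2)^2) dA = ∫_{0}^{2π} ∫_{0}^{2} (8r^4) · r dr dθ.

Inner integral (in r): ∫_{0}^{2} (8r^4) · r dr = 256/3.

Outer integral (in θ): ∫_{0}^{2π} (256/3) dθ = 512π/3.

Therefore ∬_D (8(x^2 + y^2)^2) dA = 512π/3.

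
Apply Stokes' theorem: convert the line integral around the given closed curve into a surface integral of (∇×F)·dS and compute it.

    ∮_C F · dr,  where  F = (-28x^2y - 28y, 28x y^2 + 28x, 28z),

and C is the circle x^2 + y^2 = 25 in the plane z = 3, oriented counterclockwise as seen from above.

Let S be the flat disk x^2 + y^2 ≤ 25 in the plane z = 3, with upward unit normal n̂ = ẑ. By Stokes' theorem,

    ∮_C F · dr = ∬_S (∇ × F) · n̂ dS = ∬_D (curl F)_z dA,

where D is the disk x^2 + y^2 ≤ 25.

Compute the curl of F = (-28x^2y - 28y, 28x y^2 + 28x, 28z):
    (∇ × F)_x = ∂F_z/∂y - ∂F_y/∂z = 0,
    (∇ × F)_y = ∂F_x/∂z - ∂F_z/∂x = 0,
    (∇ × F)_z = ∂F_y/∂x - ∂F_x/∂y = 28x^2 + 28y^2 + 56.

On z = 3, (curl F)_z = 28x^2 + 28y^2 + 56.

Convert to polar (x = r cos θ, y = r sin θ, dA = r dr dθ); the integrand becomes 28r^2 + 56, so

    ∬_D (curl F)_z dA = ∫_0^{2π} ∫_0^{5} (28r^2 + 56) · r dr dθ.

Inner (r from 0 to 5): 5075.
Outer (θ from 0 to 2π): 10150π.

Therefore ∮_C F · dr = 10150π.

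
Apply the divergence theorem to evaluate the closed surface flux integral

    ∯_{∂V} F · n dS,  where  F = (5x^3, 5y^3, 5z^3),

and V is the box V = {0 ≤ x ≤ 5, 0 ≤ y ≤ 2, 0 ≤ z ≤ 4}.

By the divergence theorem,

    ∯_{∂V} F · n dS = ∭_V (∇ · F) dV.

Compute the divergence:
    ∇ · F = ∂F_x/∂x + ∂F_y/∂y + ∂F_z/∂z = 15x^2 + 15y^2 + 15z^2.

V is a rectangular box, so dV = dx dy dz with 0 ≤ x ≤ 5, 0 ≤ y ≤ 2, 0 ≤ z ≤ 4.

Integrate (15x^2 + 15y^2 + 15z^2) over V as an iterated integral:

    ∭_V (∇·F) dV = ∫_0^{5} ∫_0^{2} ∫_0^{4} (15x^2 + 15y^2 + 15z^2) dz dy dx.

Inner (z from 0 to 4): 60x^2 + 60y^2 + 320.
Middle (y from 0 to 2): 120x^2 + 800.
Outer (x from 0 to 5): 9000.

Therefore ∯_{∂V} F · n dS = 9000.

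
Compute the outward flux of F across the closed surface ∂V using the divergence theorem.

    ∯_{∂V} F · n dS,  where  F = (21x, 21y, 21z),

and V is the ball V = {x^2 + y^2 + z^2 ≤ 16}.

By the divergence theorem,

    ∯_{∂V} F · n dS = ∭_V (∇ · F) dV.

Compute the divergence:
    ∇ · F = ∂F_x/∂x + ∂F_y/∂y + ∂F_z/∂z = 21 + 21 + 21 = 63.

In spherical coordinates, x = ρ sin(φ) cos(θ), y = ρ sin(φ) sin(θ), z = ρ cos(φ), dV = ρ^2 sin(φ) dρ dφ dθ, with 0 ≤ ρ ≤ 4, 0 ≤ φ ≤ π, 0 ≤ θ ≤ 2π.

The integrand, after substitution and multiplying by the volume element, becomes (63) · ρ^2 sin(φ), so

    ∭_V (∇·F) dV = ∫_0^{2π} ∫_0^{π} ∫_0^{4} (63) · ρ^2 sin(φ) dρ dφ dθ.

Inner (ρ from 0 to 4): 1344sin(φ).
Middle (φ from 0 to π): 2688.
Outer (θ from 0 to 2π): 5376π.

Therefore ∯_{∂V} F · n dS = 5376π.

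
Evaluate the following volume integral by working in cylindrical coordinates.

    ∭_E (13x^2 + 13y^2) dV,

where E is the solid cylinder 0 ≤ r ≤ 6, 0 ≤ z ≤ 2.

In cylindrical coordinates, x = r cos(θ), y = r sin(θ), z = z, and dV = r dr dθ dz.

The integrand becomes 13r^2, so

    ∭_E (13x^2 + 13y^2) dV = ∫_{0}^{2π} ∫_{0}^{6} ∫_{0}^{2} (13r^2) · r dz dr dθ.

Inner (z): 26r^3.
Middle (r from 0 to 6): 8424.
Outer (θ): 16848π.

Therefore the triple integral equals 16848π.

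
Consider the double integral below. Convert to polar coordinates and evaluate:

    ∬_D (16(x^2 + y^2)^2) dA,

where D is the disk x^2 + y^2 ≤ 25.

The region D is 0 ≤ r ≤ 5, 0 ≤ θ ≤ 2π in polar coordinates, where x = r cos(θ), y = r sin(θ), and dA = r dr dθ.

Under the substitution, the integrand becomes 16r^4, so

    ∬_D (16(x^2 + y^2)^2) dA = ∫_{0}^{2π} ∫_{0}^{5} (16r^4) · r dr dθ.

Inner integral (in r): ∫_{0}^{5} (16r^4) · r dr = 125000/3.

Outer integral (in θ): ∫_{0}^{2π} (125000/3) dθ = 250000π/3.

Therefore ∬_D (16(x^2 + y^2)^2) dA = 250000π/3.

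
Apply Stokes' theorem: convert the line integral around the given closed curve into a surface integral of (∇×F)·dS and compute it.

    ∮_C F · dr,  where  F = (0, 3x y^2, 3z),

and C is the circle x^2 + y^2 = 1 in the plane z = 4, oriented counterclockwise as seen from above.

Let S be the flat disk x^2 + y^2 ≤ 1 in the plane z = 4, with upward unit normal n̂ = ẑ. By Stokes' theorem,

    ∮_C F · dr = ∬_S (∇ × F) · n̂ dS = ∬_D (curl F)_z dA,

where D is the disk x^2 + y^2 ≤ 1.

Compute the curl of F = (0, 3x y^2, 3z):
    (∇ × F)_x = ∂F_z/∂y - ∂F_y/∂z = 0,
    (∇ × F)_y = ∂F_x/∂z - ∂F_z/∂x = 0,
    (∇ × F)_z = ∂F_y/∂x - ∂F_x/∂y = 3y^2.

On z = 4, (curl F)_z = 3y^2.

Convert to polar (x = r cos θ, y = r sin θ, dA = r dr dθ); the integrand becomes 3r^2sin(θ)^2, so

    ∬_D (curl F)_z dA = ∫_0^{2π} ∫_0^{1} (3r^2sin(θ)^2) · r dr dθ.

Inner (r from 0 to 1): 3sin(θ)^2/4.
Outer (θ from 0 to 2π): 3π/4.

Therefore ∮_C F · dr = 3π/4.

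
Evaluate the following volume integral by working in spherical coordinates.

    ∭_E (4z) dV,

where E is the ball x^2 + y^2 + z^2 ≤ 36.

In spherical coordinates, x = ρ sin(φ) cos(θ), y = ρ sin(φ) sin(θ), z = ρ cos(φ), and dV = ρ^2 sin(φ) dρ dφ dθ.

The integrand becomes 4ρ cos(φ), so

    ∭_E (4z) dV = ∫_{0}^{2π} ∫_{0}^{π} ∫_{0}^{6} (4ρ cos(φ)) · ρ^2 sin(φ) dρ dφ dθ.

Inner (ρ): 648sin(2φ).
Middle (φ): 0.
Outer (θ): 0.

Therefore the triple integral equals 0.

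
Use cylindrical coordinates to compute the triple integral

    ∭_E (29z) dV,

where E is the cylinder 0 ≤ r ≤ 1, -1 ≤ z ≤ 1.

In cylindrical coordinates, x = r cos(θ), y = r sin(θ), z = z, and dV = r dr dθ dz.

The integrand becomes 29z, so

    ∭_E (29z) dV = ∫_{0}^{2π} ∫_{0}^{1} ∫_{-1}^{1} (29z) · r dz dr dθ.

Inner (z): 0.
Middle (r from 0 to 1): 0.
Outer (θ): 0.

Therefore the triple integral equals 0.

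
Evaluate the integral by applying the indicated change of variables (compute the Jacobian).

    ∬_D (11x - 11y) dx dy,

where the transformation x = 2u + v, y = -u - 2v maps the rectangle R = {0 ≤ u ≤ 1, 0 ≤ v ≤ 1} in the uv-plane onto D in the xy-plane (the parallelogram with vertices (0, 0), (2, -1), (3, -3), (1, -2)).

Compute the Jacobian determinant of (x, y) with respect to (u, v):

    ∂(x,y)/∂(u,v) = | 2  1 | = (2)(-2) - (1)(-1) = -3.
                   | -1  -2 |

Its absolute value is |J| = 3 (the area scaling factor).

Substituting x = 2u + v, y = -u - 2v into the integrand,

    11x - 11y → 33u + 33v,

so the integral becomes

    ∬_R (33u + 33v) · |J| du dv = ∫_0^1 ∫_0^1 (99u + 99v) dv du.

Inner (v): 99u + 99/2.
Outer (u): 99.

Therefore ∬_D (11x - 11y) dx dy = 99.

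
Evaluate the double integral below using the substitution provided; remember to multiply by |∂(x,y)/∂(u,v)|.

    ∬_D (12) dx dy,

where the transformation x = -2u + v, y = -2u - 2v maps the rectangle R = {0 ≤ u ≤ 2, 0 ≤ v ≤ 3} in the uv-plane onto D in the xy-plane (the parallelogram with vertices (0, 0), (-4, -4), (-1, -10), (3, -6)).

Compute the Jacobian determinant of (x, y) with respect to (u, v):

    ∂(x,y)/∂(u,v) = | -2  1 | = (-2)(-2) - (1)(-2) = 6.
                   | -2  -2 |

Its absolute value is |J| = 6 (the area scaling factor).

Substituting x = -2u + v, y = -2u - 2v into the integrand,

    12 → 12,

so the integral becomes

    ∬_R (12) · |J| du dv = ∫_0^2 ∫_0^3 (72) dv du.

Inner (v): 216.
Outer (u): 432.

Therefore ∬_D (12) dx dy = 432.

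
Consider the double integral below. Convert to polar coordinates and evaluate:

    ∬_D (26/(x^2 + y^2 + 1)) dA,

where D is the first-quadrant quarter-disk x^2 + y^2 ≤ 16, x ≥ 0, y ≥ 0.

The region D is 0 ≤ r ≤ 4, 0 ≤ θ ≤ π/2 in polar coordinates, where x = r cos(θ), y = r sin(θ), and dA = r dr dθ.

Under the substitution, the integrand becomes 26/(r^2 + 1), so

    ∬_D (26/(x^2 + y^2 + 1)) dA = ∫_{0}^{π/2} ∫_{0}^{4} (26/(r^2 + 1)) · r dr dθ.

Inner integral (in r): ∫_{0}^{4} (26/(r^2 + 1)) · r dr = log(9904578032905937).

Outer integral (in θ): ∫_{0}^{π/2} (log(9904578032905937)) dθ = log(9904578032905937^(π/2)).

Therefore ∬_D (26/(x^2 + y^2 + 1)) dA = log(9904578032905937^(π/2)).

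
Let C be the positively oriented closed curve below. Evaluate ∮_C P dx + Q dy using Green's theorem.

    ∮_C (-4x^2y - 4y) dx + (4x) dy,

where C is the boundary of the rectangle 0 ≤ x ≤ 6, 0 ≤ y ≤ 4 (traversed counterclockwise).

Green's theorem converts the closed line integral into a double integral over the enclosed region D:

    ∮_C P dx + Q dy = ∬_D (∂Q/∂x - ∂P/∂y) dA.

Here P = -4x^2y - 4y, Q = 4x, so

    ∂Q/∂x = 4,    ∂P/∂y = -4x^2 - 4,
    ∂Q/∂x - ∂P/∂y = 4x^2 + 8.

D is the region 0 ≤ x ≤ 6, 0 ≤ y ≤ 4. Evaluating the double integral:

    ∬_D (4x^2 + 8) dA = ∫_0^{6} ∫_0^{4} (4x^2 + 8) dy dx.

Inner (y from 0 to 4): 16x^2 + 32.
Outer (x from 0 to 6): 1344.

Therefore ∮_C P dx + Q dy = 1344.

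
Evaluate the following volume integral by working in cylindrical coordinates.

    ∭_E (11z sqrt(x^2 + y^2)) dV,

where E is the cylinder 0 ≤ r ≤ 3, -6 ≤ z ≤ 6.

In cylindrical coordinates, x = r cos(θ), y = r sin(θ), z = z, and dV = r dr dθ dz.

The integrand becomes 11r z, so

    ∭_E (11z sqrt(x^2 + y^2)) dV = ∫_{0}^{2π} ∫_{0}^{3} ∫_{-6}^{6} (11r z) · r dz dr dθ.

Inner (z): 0.
Middle (r from 0 to 3): 0.
Outer (θ): 0.

Therefore the triple integral equals 0.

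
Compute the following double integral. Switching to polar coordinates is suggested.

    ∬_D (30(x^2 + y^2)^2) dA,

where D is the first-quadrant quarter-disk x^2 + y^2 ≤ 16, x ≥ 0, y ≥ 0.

The region D is 0 ≤ r ≤ 4, 0 ≤ θ ≤ π/2 in polar coordinates, where x = r cos(θ), y = r sin(θ), and dA = r dr dθ.

Under the substitution, the integrand becomes 30r^4, so

    ∬_D (30(x^2 + y^2)^2) dA = ∫_{0}^{π/2} ∫_{0}^{4} (30r^4) · r dr dθ.

Inner integral (in r): ∫_{0}^{4} (30r^4) · r dr = 20480.

Outer integral (in θ): ∫_{0}^{π/2} (20480) dθ = 10240π.

Therefore ∬_D (30(x^2 + y^2)^2) dA = 10240π.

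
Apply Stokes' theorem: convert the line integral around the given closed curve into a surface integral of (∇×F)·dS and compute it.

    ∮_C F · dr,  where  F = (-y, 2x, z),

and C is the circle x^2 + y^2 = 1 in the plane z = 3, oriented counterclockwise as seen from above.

Let S be the flat disk x^2 + y^2 ≤ 1 in the plane z = 3, with upward unit normal n̂ = ẑ. By Stokes' theorem,

    ∮_C F · dr = ∬_S (∇ × F) · n̂ dS = ∬_D (curl F)_z dA,

where D is the disk x^2 + y^2 ≤ 1.

Compute the curl of F = (-y, 2x, z):
    (∇ × F)_x = ∂F_z/∂y - ∂F_y/∂z = 0,
    (∇ × F)_y = ∂F_x/∂z - ∂F_z/∂x = 0,
    (∇ × F)_z = ∂F_y/∂x - ∂F_x/∂y = 3.

On z = 3, (curl F)_z = 3.

Convert to polar (x = r cos θ, y = r sin θ, dA = r dr dθ); the integrand becomes 3, so

    ∬_D (curl F)_z dA = ∫_0^{2π} ∫_0^{1} (3) · r dr dθ.

Inner (r from 0 to 1): 3/2.
Outer (θ from 0 to 2π): 3π.

Therefore ∮_C F · dr = 3π.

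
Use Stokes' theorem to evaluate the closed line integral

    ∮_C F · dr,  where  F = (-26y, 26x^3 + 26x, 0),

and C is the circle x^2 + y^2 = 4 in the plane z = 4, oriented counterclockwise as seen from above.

Let S be the flat disk x^2 + y^2 ≤ 4 in the plane z = 4, with upward unit normal n̂ = ẑ. By Stokes' theorem,

    ∮_C F · dr = ∬_S (∇ × F) · n̂ dS = ∬_D (curl F)_z dA,

where D is the disk x^2 + y^2 ≤ 4.

Compute the curl of F = (-26y, 26x^3 + 26x, 0):
    (∇ × F)_x = ∂F_z/∂y - ∂F_y/∂z = 0,
    (∇ × F)_y = ∂F_x/∂z - ∂F_z/∂x = 0,
    (∇ × F)_z = ∂F_y/∂x - ∂F_x/∂y = 78x^2 + 52.

On z = 4, (curl F)_z = 78x^2 + 52.

Convert to polar (x = r cos θ, y = r sin θ, dA = r dr dθ); the integrand becomes 78r^2cos(θ)^2 + 52, so

    ∬_D (curl F)_z dA = ∫_0^{2π} ∫_0^{2} (78r^2cos(θ)^2 + 52) · r dr dθ.

Inner (r from 0 to 2): 312cos(θ)^2 + 104.
Outer (θ from 0 to 2π): 520π.

Therefore ∮_C F · dr = 520π.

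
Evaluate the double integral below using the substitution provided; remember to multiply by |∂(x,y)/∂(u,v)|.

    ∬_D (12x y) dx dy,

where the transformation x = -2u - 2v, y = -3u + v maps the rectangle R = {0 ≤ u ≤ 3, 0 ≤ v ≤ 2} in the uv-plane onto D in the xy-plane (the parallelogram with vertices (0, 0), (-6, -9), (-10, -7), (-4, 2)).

Compute the Jacobian determinant of (x, y) with respect to (u, v):

    ∂(x,y)/∂(u,v) = | -2  -2 | = (-2)(1) - (-2)(-3) = -8.
                   | -3  1 |

Its absolute value is |J| = 8 (the area scaling factor).

Substituting x = -2u - 2v, y = -3u + v into the integrand,

    12x y → 72u^2 + 48u v - 24v^2,

so the integral becomes

    ∬_R (72u^2 + 48u v - 24v^2) · |J| du dv = ∫_0^3 ∫_0^2 (576u^2 + 384u v - 192v^2) dv du.

Inner (v): 1152u^2 + 768u - 512.
Outer (u): 12288.

Therefore ∬_D (12x y) dx dy = 12288.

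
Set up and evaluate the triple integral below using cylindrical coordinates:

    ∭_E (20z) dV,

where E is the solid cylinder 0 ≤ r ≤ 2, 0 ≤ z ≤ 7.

In cylindrical coordinates, x = r cos(θ), y = r sin(θ), z = z, and dV = r dr dθ dz.

The integrand becomes 20z, so

    ∭_E (20z) dV = ∫_{0}^{2π} ∫_{0}^{2} ∫_{0}^{7} (20z) · r dz dr dθ.

Inner (z): 490r.
Middle (r from 0 to 2): 980.
Outer (θ): 1960π.

Therefore the triple integral equals 1960π.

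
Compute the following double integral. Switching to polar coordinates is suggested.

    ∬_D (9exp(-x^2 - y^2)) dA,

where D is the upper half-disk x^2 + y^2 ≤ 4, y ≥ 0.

The region D is 0 ≤ r ≤ 2, 0 ≤ θ ≤ π in polar coordinates, where x = r cos(θ), y = r sin(θ), and dA = r dr dθ.

Under the substitution, the integrand becomes 9exp(-r^2), so

    ∬_D (9exp(-x^2 - y^2)) dA = ∫_{0}^{π} ∫_{0}^{2} (9exp(-r^2)) · r dr dθ.

Inner integral (in r): ∫_{0}^{2} (9exp(-r^2)) · r dr = 9/2 - 9exp(-4)/2.

Outer integral (in θ): ∫_{0}^{π} (9/2 - 9exp(-4)/2) dθ = -9π (1 - exp(4))exp(-4)/2.

Therefore ∬_D (9exp(-x^2 - y^2)) dA = -9π (1 - exp(4))exp(-4)/2.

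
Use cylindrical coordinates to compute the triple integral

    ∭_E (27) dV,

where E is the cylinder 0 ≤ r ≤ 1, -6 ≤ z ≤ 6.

In cylindrical coordinates, x = r cos(θ), y = r sin(θ), z = z, and dV = r dr dθ dz.

The integrand becomes 27, so

    ∭_E (27) dV = ∫_{0}^{2π} ∫_{0}^{1} ∫_{-6}^{6} (27) · r dz dr dθ.

Inner (z): 324r.
Middle (r from 0 to 1): 162.
Outer (θ): 324π.

Therefore the triple integral equals 324π.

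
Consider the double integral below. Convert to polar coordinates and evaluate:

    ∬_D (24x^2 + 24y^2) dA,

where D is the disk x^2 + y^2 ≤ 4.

The region D is 0 ≤ r ≤ 2, 0 ≤ θ ≤ 2π in polar coordinates, where x = r cos(θ), y = r sin(θ), and dA = r dr dθ.

Under the substitution, the integrand becomes 24r^2, so

    ∬_D (24x^2 + 24y^2) dA = ∫_{0}^{2π} ∫_{0}^{2} (24r^2) · r dr dθ.

Inner integral (in r): ∫_{0}^{2} (24r^2) · r dr = 96.

Outer integral (in θ): ∫_{0}^{2π} (96) dθ = 192π.

Therefore ∬_D (24x^2 + 24y^2) dA = 192π.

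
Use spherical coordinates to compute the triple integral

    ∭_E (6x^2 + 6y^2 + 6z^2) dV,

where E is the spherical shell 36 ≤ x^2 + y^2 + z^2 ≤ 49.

In spherical coordinates, x = ρ sin(φ) cos(θ), y = ρ sin(φ) sin(θ), z = ρ cos(φ), and dV = ρ^2 sin(φ) dρ dφ dθ.

The integrand becomes 6ρ^2, so

    ∭_E (6x^2 + 6y^2 + 6z^2) dV = ∫_{0}^{2π} ∫_{0}^{π} ∫_{6}^{7} (6ρ^2) · ρ^2 sin(φ) dρ dφ dθ.

Inner (ρ): 54186sin(φ)/5.
Middle (φ): 108372/5.
Outer (θ): 216744π/5.

Therefore the triple integral equals 216744π/5.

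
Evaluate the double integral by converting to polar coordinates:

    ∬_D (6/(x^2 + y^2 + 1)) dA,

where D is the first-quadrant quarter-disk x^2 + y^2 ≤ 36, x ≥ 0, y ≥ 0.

The region D is 0 ≤ r ≤ 6, 0 ≤ θ ≤ π/2 in polar coordinates, where x = r cos(θ), y = r sin(θ), and dA = r dr dθ.

Under the substitution, the integrand becomes 6/(r^2 + 1), so

    ∬_D (6/(x^2 + y^2 + 1)) dA = ∫_{0}^{π/2} ∫_{0}^{6} (6/(r^2 + 1)) · r dr dθ.

Inner integral (in r): ∫_{0}^{6} (6/(r^2 + 1)) · r dr = log(50653).

Outer integral (in θ): ∫_{0}^{π/2} (log(50653)) dθ = log(50653^(π/2)).

Therefore ∬_D (6/(x^2 + y^2 + 1)) dA = log(50653^(π/2)).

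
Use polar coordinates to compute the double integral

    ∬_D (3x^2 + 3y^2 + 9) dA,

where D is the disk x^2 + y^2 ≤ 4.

The region D is 0 ≤ r ≤ 2, 0 ≤ θ ≤ 2π in polar coordinates, where x = r cos(θ), y = r sin(θ), and dA = r dr dθ.

Under the substitution, the integrand becomes 3r^2 + 9, so

    ∬_D (3x^2 + 3y^2 + 9) dA = ∫_{0}^{2π} ∫_{0}^{2} (3r^2 + 9) · r dr dθ.

Inner integral (in r): ∫_{0}^{2} (3r^2 + 9) · r dr = 30.

Outer integral (in θ): ∫_{0}^{2π} (30) dθ = 60π.

Therefore ∬_D (3x^2 + 3y^2 + 9) dA = 60π.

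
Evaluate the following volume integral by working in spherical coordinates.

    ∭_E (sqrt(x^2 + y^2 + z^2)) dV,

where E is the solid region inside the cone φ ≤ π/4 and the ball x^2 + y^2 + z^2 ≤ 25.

In spherical coordinates, x = ρ sin(φ) cos(θ), y = ρ sin(φ) sin(θ), z = ρ cos(φ), and dV = ρ^2 sin(φ) dρ dφ dθ.

The integrand becomes ρ, so

    ∭_E (sqrt(x^2 + y^2 + z^2)) dV = ∫_{0}^{2π} ∫_{0}^{π/4} ∫_{0}^{5} (ρ) · ρ^2 sin(φ) dρ dφ dθ.

Inner (ρ): 625sin(φ)/4.
Middle (φ): 625/4 - 625sqrt(2)/8.
Outer (θ): 625π (2 - sqrt(2))/4.

Therefore the triple integral equals 625π (2 - sqrt(2))/4.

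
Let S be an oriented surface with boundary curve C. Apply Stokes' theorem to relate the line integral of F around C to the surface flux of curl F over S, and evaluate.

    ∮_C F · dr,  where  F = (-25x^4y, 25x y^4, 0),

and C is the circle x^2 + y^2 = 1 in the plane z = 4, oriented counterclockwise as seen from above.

Let S be the flat disk x^2 + y^2 ≤ 1 in the plane z = 4, with upward unit normal n̂ = ẑ. By Stokes' theorem,

    ∮_C F · dr = ∬_S (∇ × F) · n̂ dS = ∬_D (curl F)_z dA,

where D is the disk x^2 + y^2 ≤ 1.

Compute the curl of F = (-25x^4y, 25x y^4, 0):
    (∇ × F)_x = ∂F_z/∂y - ∂F_y/∂z = 0,
    (∇ × F)_y = ∂F_x/∂z - ∂F_z/∂x = 0,
    (∇ × F)_z = ∂F_y/∂x - ∂F_x/∂y = 25x^4 + 25y^4.

On z = 4, (curl F)_z = 25x^4 + 25y^4.

Convert to polar (x = r cos θ, y = r sin θ, dA = r dr dθ); the integrand becomes 25r^4(sin(θ)^4 + cos(θ)^4), so

    ∬_D (curl F)_z dA = ∫_0^{2π} ∫_0^{1} (25r^4(sin(θ)^4 + cos(θ)^4)) · r dr dθ.

Inner (r from 0 to 1): 25sin(θ)^4/6 + 25cos(θ)^4/6.
Outer (θ from 0 to 2π): 25π/4.

Therefore ∮_C F · dr = 25π/4.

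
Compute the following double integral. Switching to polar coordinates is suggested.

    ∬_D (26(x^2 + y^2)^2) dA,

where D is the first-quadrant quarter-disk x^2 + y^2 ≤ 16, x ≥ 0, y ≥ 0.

The region D is 0 ≤ r ≤ 4, 0 ≤ θ ≤ π/2 in polar coordinates, where x = r cos(θ), y = r sin(θ), and dA = r dr dθ.

Under the substitution, the integrand becomes 26r^4, so

    ∬_D (26(x^2 + y^2)^2) dA = ∫_{0}^{π/2} ∫_{0}^{4} (26r^4) · r dr dθ.

Inner integral (in r): ∫_{0}^{4} (26r^4) · r dr = 53248/3.

Outer integral (in θ): ∫_{0}^{π/2} (53248/3) dθ = 26624π/3.

Therefore ∬_D (26(x^2 + y^2)^2) dA = 26624π/3.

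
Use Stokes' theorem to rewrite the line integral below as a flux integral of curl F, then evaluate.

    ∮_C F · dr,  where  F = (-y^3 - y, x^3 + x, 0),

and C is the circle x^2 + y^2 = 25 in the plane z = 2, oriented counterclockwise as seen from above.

Let S be the flat disk x^2 + y^2 ≤ 25 in the plane z = 2, with upward unit normal n̂ = ẑ. By Stokes' theorem,

    ∮_C F · dr = ∬_S (∇ × F) · n̂ dS = ∬_D (curl F)_z dA,

where D is the disk x^2 + y^2 ≤ 25.

Compute the curl of F = (-y^3 - y, x^3 + x, 0):
    (∇ × F)_x = ∂F_z/∂y - ∂F_y/∂z = 0,
    (∇ × F)_y = ∂F_x/∂z - ∂F_z/∂x = 0,
    (∇ × F)_z = ∂F_y/∂x - ∂F_x/∂y = 3x^2 + 3y^2 + 2.

On z = 2, (curl F)_z = 3x^2 + 3y^2 + 2.

Convert to polar (x = r cos θ, y = r sin θ, dA = r dr dθ); the integrand becomes 3r^2 + 2, so

    ∬_D (curl F)_z dA = ∫_0^{2π} ∫_0^{5} (3r^2 + 2) · r dr dθ.

Inner (r from 0 to 5): 1975/4.
Outer (θ from 0 to 2π): 1975π/2.

Therefore ∮_C F · dr = 1975π/2.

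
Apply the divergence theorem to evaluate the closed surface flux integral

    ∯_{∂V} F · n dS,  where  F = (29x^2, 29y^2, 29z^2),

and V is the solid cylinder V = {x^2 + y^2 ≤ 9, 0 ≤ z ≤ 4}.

By the divergence theorem,

    ∯_{∂V} F · n dS = ∭_V (∇ · F) dV.

Compute the divergence:
    ∇ · F = ∂F_x/∂x + ∂F_y/∂y + ∂F_z/∂z = 58x + 58y + 58z.

In cylindrical coordinates, x = r cos(θ), y = r sin(θ), z = z, dV = r dr dθ dz, with 0 ≤ r ≤ 3, 0 ≤ θ ≤ 2π, 0 ≤ z ≤ 4.

The integrand, after substitution and multiplying by the volume element, becomes (58sqrt(2)r sin(θ + π/4) + 58z) · r, so

    ∭_V (∇·F) dV = ∫_0^{2π} ∫_0^{3} ∫_0^{4} (58sqrt(2)r sin(θ + π/4) + 58z) · r dz dr dθ.

Inner (z from 0 to 4): 232r (sqrt(2)r sin(θ + π/4) + 2).
Middle (r from 0 to 3): 2088sqrt(2)sin(θ + π/4) + 2088.
Outer (θ from 0 to 2π): 4176π.

Therefore ∯_{∂V} F · n dS = 4176π.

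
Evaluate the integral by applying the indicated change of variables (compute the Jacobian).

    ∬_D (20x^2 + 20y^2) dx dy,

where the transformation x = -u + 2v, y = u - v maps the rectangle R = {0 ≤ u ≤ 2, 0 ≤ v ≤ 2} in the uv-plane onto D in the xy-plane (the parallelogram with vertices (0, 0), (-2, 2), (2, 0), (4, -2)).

Compute the Jacobian determinant of (x, y) with respect to (u, v):

    ∂(x,y)/∂(u,v) = | -1  2 | = (-1)(-1) - (2)(1) = -1.
                   | 1  -1 |

Its absolute value is |J| = 1 (the area scaling factor).

Substituting x = -u + 2v, y = u - v into the integrand,

    20x^2 + 20y^2 → 40u^2 - 120u v + 100v^2,

so the integral becomes

    ∬_R (40u^2 - 120u v + 100v^2) · |J| du dv = ∫_0^2 ∫_0^2 (40u^2 - 120u v + 100v^2) dv du.

Inner (v): 80u^2 - 240u + 800/3.
Outer (u): 800/3.

Therefore ∬_D (20x^2 + 20y^2) dx dy = 800/3.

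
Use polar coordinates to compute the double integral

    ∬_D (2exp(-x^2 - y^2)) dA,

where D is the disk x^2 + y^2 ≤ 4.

The region D is 0 ≤ r ≤ 2, 0 ≤ θ ≤ 2π in polar coordinates, where x = r cos(θ), y = r sin(θ), and dA = r dr dθ.

Under the substitution, the integrand becomes 2exp(-r^2), so

    ∬_D (2exp(-x^2 - y^2)) dA = ∫_{0}^{2π} ∫_{0}^{2} (2exp(-r^2)) · r dr dθ.

Inner integral (in r): ∫_{0}^{2} (2exp(-r^2)) · r dr = 1 - exp(-4).

Outer integral (in θ): ∫_{0}^{2π} (1 - exp(-4)) dθ = -2π exp(-4) + 2π.

Therefore ∬_D (2exp(-x^2 - y^2)) dA = -2π exp(-4) + 2π.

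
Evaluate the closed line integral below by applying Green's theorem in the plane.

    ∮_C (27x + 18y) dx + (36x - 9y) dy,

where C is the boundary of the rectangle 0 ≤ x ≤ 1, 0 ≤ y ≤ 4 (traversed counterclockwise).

Green's theorem converts the closed line integral into a double integral over the enclosed region D:

    ∮_C P dx + Q dy = ∬_D (∂Q/∂x - ∂P/∂y) dA.

Here P = 27x + 18y, Q = 36x - 9y, so

    ∂Q/∂x = 36,    ∂P/∂y = 18,
    ∂Q/∂x - ∂P/∂y = 18.

D is the region 0 ≤ x ≤ 1, 0 ≤ y ≤ 4. Evaluating the double integral:

    ∬_D (18) dA = ∫_0^{1} ∫_0^{4} (18) dy dx.

Inner (y from 0 to 4): 72.
Outer (x from 0 to 1): 72.

Therefore ∮_C P dx + Q dy = 72.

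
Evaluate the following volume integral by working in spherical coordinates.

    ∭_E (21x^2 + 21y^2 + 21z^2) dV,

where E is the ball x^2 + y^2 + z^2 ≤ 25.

In spherical coordinates, x = ρ sin(φ) cos(θ), y = ρ sin(φ) sin(θ), z = ρ cos(φ), and dV = ρ^2 sin(φ) dρ dφ dθ.

The integrand becomes 21ρ^2, so

    ∭_E (21x^2 + 21y^2 + 21z^2) dV = ∫_{0}^{2π} ∫_{0}^{π} ∫_{0}^{5} (21ρ^2) · ρ^2 sin(φ) dρ dφ dθ.

Inner (ρ): 13125sin(φ).
Middle (φ): 26250.
Outer (θ): 52500π.

Therefore the triple integral equals 52500π.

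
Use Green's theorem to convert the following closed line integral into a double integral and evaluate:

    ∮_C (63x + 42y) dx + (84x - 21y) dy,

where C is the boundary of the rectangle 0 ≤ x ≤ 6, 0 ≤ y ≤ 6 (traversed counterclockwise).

Green's theorem converts the closed line integral into a double integral over the enclosed region D:

    ∮_C P dx + Q dy = ∬_D (∂Q/∂x - ∂P/∂y) dA.

Here P = 63x + 42y, Q = 84x - 21y, so

    ∂Q/∂x = 84,    ∂P/∂y = 42,
    ∂Q/∂x - ∂P/∂y = 42.

D is the region 0 ≤ x ≤ 6, 0 ≤ y ≤ 6. Evaluating the double integral:

    ∬_D (42) dA = ∫_0^{6} ∫_0^{6} (42) dy dx.

Inner (y from 0 to 6): 252.
Outer (x from 0 to 6): 1512.

Therefore ∮_C P dx + Q dy = 1512.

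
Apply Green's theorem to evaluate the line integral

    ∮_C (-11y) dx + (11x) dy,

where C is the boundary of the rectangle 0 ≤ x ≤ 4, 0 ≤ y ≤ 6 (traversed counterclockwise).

Green's theorem converts the closed line integral into a double integral over the enclosed region D:

    ∮_C P dx + Q dy = ∬_D (∂Q/∂x - ∂P/∂y) dA.

Here P = -11y, Q = 11x, so

    ∂Q/∂x = 11,    ∂P/∂y = -11,
    ∂Q/∂x - ∂P/∂y = 22.

D is the region 0 ≤ x ≤ 4, 0 ≤ y ≤ 6. Evaluating the double integral:

    ∬_D (22) dA = ∫_0^{4} ∫_0^{6} (22) dy dx.

Inner (y from 0 to 6): 132.
Outer (x from 0 to 4): 528.

Therefore ∮_C P dx + Q dy = 528.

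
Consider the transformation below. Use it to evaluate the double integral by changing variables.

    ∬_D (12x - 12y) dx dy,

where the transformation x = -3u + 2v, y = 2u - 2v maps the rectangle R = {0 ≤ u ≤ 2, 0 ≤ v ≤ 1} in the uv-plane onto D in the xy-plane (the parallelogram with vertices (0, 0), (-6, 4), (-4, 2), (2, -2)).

Compute the Jacobian determinant of (x, y) with respect to (u, v):

    ∂(x,y)/∂(u,v) = | -3  2 | = (-3)(-2) - (2)(2) = 2.
                   | 2  -2 |

Its absolute value is |J| = 2 (the area scaling factor).

Substituting x = -3u + 2v, y = 2u - 2v into the integrand,

    12x - 12y → -60u + 48v,

so the integral becomes

    ∬_R (-60u + 48v) · |J| du dv = ∫_0^2 ∫_0^1 (-120u + 96v) dv du.

Inner (v): 48 - 120u.
Outer (u): -144.

Therefore ∬_D (12x - 12y) dx dy = -144.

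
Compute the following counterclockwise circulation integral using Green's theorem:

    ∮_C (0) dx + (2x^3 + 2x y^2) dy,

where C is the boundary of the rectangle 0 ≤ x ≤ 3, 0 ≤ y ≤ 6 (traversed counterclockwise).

Green's theorem converts the closed line integral into a double integral over the enclosed region D:

    ∮_C P dx + Q dy = ∬_D (∂Q/∂x - ∂P/∂y) dA.

Here P = 0, Q = 2x^3 + 2x y^2, so

    ∂Q/∂x = 6x^2 + 2y^2,    ∂P/∂y = 0,
    ∂Q/∂x - ∂P/∂y = 6x^2 + 2y^2.

D is the region 0 ≤ x ≤ 3, 0 ≤ y ≤ 6. Evaluating the double integral:

    ∬_D (6x^2 + 2y^2) dA = ∫_0^{3} ∫_0^{6} (6x^2 + 2y^2) dy dx.

Inner (y from 0 to 6): 36x^2 + 144.
Outer (x from 0 to 3): 756.

Therefore ∮_C P dx + Q dy = 756.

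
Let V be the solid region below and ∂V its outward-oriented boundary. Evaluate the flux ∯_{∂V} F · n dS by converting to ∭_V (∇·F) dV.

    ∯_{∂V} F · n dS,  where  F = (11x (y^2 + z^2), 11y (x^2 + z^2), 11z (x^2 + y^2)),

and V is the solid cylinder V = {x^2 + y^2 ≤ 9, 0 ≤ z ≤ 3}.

By the divergence theorem,

    ∯_{∂V} F · n dS = ∭_V (∇ · F) dV.

Compute the divergence:
    ∇ · F = ∂F_x/∂x + ∂F_y/∂y + ∂F_z/∂z = 11y^2 + 11z^2 + 11x^2 + 11z^2 + 11x^2 + 11y^2 = 22x^2 + 22y^2 + 22z^2.

In cylindrical coordinates, x = r cos(θ), y = r sin(θ), z = z, dV = r dr dθ dz, with 0 ≤ r ≤ 3, 0 ≤ θ ≤ 2π, 0 ≤ z ≤ 3.

The integrand, after substitution and multiplying by the volume element, becomes (22r^2 + 22z^2) · r, so

    ∭_V (∇·F) dV = ∫_0^{2π} ∫_0^{3} ∫_0^{3} (22r^2 + 22z^2) · r dz dr dθ.

Inner (z from 0 to 3): 66r (r^2 + 3).
Middle (r from 0 to 3): 4455/2.
Outer (θ from 0 to 2π): 4455π.

Therefore ∯_{∂V} F · n dS = 4455π.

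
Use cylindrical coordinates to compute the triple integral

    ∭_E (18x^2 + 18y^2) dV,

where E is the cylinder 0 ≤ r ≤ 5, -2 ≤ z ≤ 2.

In cylindrical coordinates, x = r cos(θ), y = r sin(θ), z = z, and dV = r dr dθ dz.

The integrand becomes 18r^2, so

    ∭_E (18x^2 + 18y^2) dV = ∫_{0}^{2π} ∫_{0}^{5} ∫_{-2}^{2} (18r^2) · r dz dr dθ.

Inner (z): 72r^3.
Middle (r from 0 to 5): 11250.
Outer (θ): 22500π.

Therefore the triple integral equals 22500π.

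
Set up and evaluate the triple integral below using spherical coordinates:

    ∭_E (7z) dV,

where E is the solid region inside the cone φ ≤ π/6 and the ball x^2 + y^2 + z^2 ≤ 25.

In spherical coordinates, x = ρ sin(φ) cos(θ), y = ρ sin(φ) sin(θ), z = ρ cos(φ), and dV = ρ^2 sin(φ) dρ dφ dθ.

The integrand becomes 7ρ cos(φ), so

    ∭_E (7z) dV = ∫_{0}^{2π} ∫_{0}^{π/6} ∫_{0}^{5} (7ρ cos(φ)) · ρ^2 sin(φ) dρ dφ dθ.

Inner (ρ): 4375sin(2φ)/8.
Middle (φ): 4375/32.
Outer (θ): 4375π/16.

Therefore the triple integral equals 4375π/16.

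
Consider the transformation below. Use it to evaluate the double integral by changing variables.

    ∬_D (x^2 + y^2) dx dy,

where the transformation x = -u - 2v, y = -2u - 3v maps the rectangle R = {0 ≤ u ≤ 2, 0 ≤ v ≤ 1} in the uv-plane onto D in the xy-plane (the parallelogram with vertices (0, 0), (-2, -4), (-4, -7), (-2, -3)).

Compute the Jacobian determinant of (x, y) with respect to (u, v):

    ∂(x,y)/∂(u,v) = | -1  -2 | = (-1)(-3) - (-2)(-2) = -1.
                   | -2  -3 |

Its absolute value is |J| = 1 (the area scaling factor).

Substituting x = -u - 2v, y = -2u - 3v into the integrand,

    x^2 + y^2 → 5u^2 + 16u v + 13v^2,

so the integral becomes

    ∬_R (5u^2 + 16u v + 13v^2) · |J| du dv = ∫_0^2 ∫_0^1 (5u^2 + 16u v + 13v^2) dv du.

Inner (v): 5u^2 + 8u + 13/3.
Outer (u): 38.

Therefore ∬_D (x^2 + y^2) dx dy = 38.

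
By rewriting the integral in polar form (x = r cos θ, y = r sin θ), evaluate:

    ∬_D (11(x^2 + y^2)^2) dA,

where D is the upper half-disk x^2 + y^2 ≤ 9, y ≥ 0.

The region D is 0 ≤ r ≤ 3, 0 ≤ θ ≤ π in polar coordinates, where x = r cos(θ), y = r sin(θ), and dA = r dr dθ.

Under the substitution, the integrand becomes 11r^4, so

    ∬_D (11(x^2 + y^2)^2) dA = ∫_{0}^{π} ∫_{0}^{3} (11r^4) · r dr dθ.

Inner integral (in r): ∫_{0}^{3} (11r^4) · r dr = 2673/2.

Outer integral (in θ): ∫_{0}^{π} (2673/2) dθ = 2673π/2.

Therefore ∬_D (11(x^2 + y^2)^2) dA = 2673π/2.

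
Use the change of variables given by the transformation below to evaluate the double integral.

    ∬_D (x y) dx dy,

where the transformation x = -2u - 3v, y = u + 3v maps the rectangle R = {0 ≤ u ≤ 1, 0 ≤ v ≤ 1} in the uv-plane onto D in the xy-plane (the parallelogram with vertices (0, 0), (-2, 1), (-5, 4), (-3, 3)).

Compute the Jacobian determinant of (x, y) with respect to (u, v):

    ∂(x,y)/∂(u,v) = | -2  -3 | = (-2)(3) - (-3)(1) = -3.
                   | 1  3 |

Its absolute value is |J| = 3 (the area scaling factor).

Substituting x = -2u - 3v, y = u + 3v into the integrand,

    x y → -2u^2 - 9u v - 9v^2,

so the integral becomes

    ∬_R (-2u^2 - 9u v - 9v^2) · |J| du dv = ∫_0^1 ∫_0^1 (-6u^2 - 27u v - 27v^2) dv du.

Inner (v): -6u^2 - 27u/2 - 9.
Outer (u): -71/4.

Therefore ∬_D (x y) dx dy = -71/4.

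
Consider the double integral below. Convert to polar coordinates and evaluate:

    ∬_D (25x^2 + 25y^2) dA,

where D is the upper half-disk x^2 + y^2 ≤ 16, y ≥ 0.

The region D is 0 ≤ r ≤ 4, 0 ≤ θ ≤ π in polar coordinates, where x = r cos(θ), y = r sin(θ), and dA = r dr dθ.

Under the substitution, the integrand becomes 25r^2, so

    ∬_D (25x^2 + 25y^2) dA = ∫_{0}^{π} ∫_{0}^{4} (25r^2) · r dr dθ.

Inner integral (in r): ∫_{0}^{4} (25r^2) · r dr = 1600.

Outer integral (in θ): ∫_{0}^{π} (1600) dθ = 1600π.

Therefore ∬_D (25x^2 + 25y^2) dA = 1600π.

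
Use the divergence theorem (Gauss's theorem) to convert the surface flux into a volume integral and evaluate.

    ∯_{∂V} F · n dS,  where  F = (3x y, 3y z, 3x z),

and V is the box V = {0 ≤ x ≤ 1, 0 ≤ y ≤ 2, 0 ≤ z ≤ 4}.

By the divergence theorem,

    ∯_{∂V} F · n dS = ∭_V (∇ · F) dV.

Compute the divergence:
    ∇ · F = ∂F_x/∂x + ∂F_y/∂y + ∂F_z/∂z = 3y + 3z + 3x = 3x + 3y + 3z.

V is a rectangular box, so dV = dx dy dz with 0 ≤ x ≤ 1, 0 ≤ y ≤ 2, 0 ≤ z ≤ 4.

Integrate (3x + 3y + 3z) over V as an iterated integral:

    ∭_V (∇·F) dV = ∫_0^{1} ∫_0^{2} ∫_0^{4} (3x + 3y + 3z) dz dy dx.

Inner (z from 0 to 4): 12x + 12y + 24.
Middle (y from 0 to 2): 24x + 72.
Outer (x from 0 to 1): 84.

Therefore ∯_{∂V} F · n dS = 84.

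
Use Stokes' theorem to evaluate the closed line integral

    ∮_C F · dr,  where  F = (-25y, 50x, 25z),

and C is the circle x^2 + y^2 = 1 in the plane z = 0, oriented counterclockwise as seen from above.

Let S be the flat disk x^2 + y^2 ≤ 1 in the plane z = 0, with upward unit normal n̂ = ẑ. By Stokes' theorem,

    ∮_C F · dr = ∬_S (∇ × F) · n̂ dS = ∬_D (curl F)_z dA,

where D is the disk x^2 + y^2 ≤ 1.

Compute the curl of F = (-25y, 50x, 25z):
    (∇ × F)_x = ∂F_z/∂y - ∂F_y/∂z = 0,
    (∇ × F)_y = ∂F_x/∂z - ∂F_z/∂x = 0,
    (∇ × F)_z = ∂F_y/∂x - ∂F_x/∂y = 75.

On z = 0, (curl F)_z = 75.

Convert to polar (x = r cos θ, y = r sin θ, dA = r dr dθ); the integrand becomes 75, so

    ∬_D (curl F)_z dA = ∫_0^{2π} ∫_0^{1} (75) · r dr dθ.

Inner (r from 0 to 1): 75/2.
Outer (θ from 0 to 2π): 75π.

Therefore ∮_C F · dr = 75π.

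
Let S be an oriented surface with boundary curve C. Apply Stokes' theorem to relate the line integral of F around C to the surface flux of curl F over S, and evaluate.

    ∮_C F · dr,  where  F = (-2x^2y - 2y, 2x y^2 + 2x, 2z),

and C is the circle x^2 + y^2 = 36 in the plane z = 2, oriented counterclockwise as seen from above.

Let S be the flat disk x^2 + y^2 ≤ 36 in the plane z = 2, with upward unit normal n̂ = ẑ. By Stokes' theorem,

    ∮_C F · dr = ∬_S (∇ × F) · n̂ dS = ∬_D (curl F)_z dA,

where D is the disk x^2 + y^2 ≤ 36.

Compute the curl of F = (-2x^2y - 2y, 2x y^2 + 2x, 2z):
    (∇ × F)_x = ∂F_z/∂y - ∂F_y/∂z = 0,
    (∇ × F)_y = ∂F_x/∂z - ∂F_z/∂x = 0,
    (∇ × F)_z = ∂F_y/∂x - ∂F_x/∂y = 2x^2 + 2y^2 + 4.

On z = 2, (curl F)_z = 2x^2 + 2y^2 + 4.

Convert to polar (x = r cos θ, y = r sin θ, dA = r dr dθ); the integrand becomes 2r^2 + 4, so

    ∬_D (curl F)_z dA = ∫_0^{2π} ∫_0^{6} (2r^2 + 4) · r dr dθ.

Inner (r from 0 to 6): 720.
Outer (θ from 0 to 2π): 1440π.

Therefore ∮_C F · dr = 1440π.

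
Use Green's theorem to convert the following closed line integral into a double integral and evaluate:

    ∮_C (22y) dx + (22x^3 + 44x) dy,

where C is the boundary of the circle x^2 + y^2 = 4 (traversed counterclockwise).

Green's theorem converts the closed line integral into a double integral over the enclosed region D:

    ∮_C P dx + Q dy = ∬_D (∂Q/∂x - ∂P/∂y) dA.

Here P = 22y, Q = 22x^3 + 44x, so

    ∂Q/∂x = 66x^2 + 44,    ∂P/∂y = 22,
    ∂Q/∂x - ∂P/∂y = 66x^2 + 22.

D is the region x^2 + y^2 ≤ 4. Evaluating the double integral:

In polar coordinates (x = r cos θ, y = r sin θ, dA = r dr dθ) the integrand becomes 66r^2cos(θ)^2 + 22, so

    ∬_D (66x^2 + 22) dA = ∫_0^{2π} ∫_0^{2} (66r^2cos(θ)^2 + 22) · r dr dθ.

Inner (r from 0 to 2): 264cos(θ)^2 + 44.
Outer (θ from 0 to 2π): 352π.

Therefore ∮_C P dx + Q dy = 352π.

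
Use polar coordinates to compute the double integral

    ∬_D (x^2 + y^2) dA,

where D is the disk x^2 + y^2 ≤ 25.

The region D is 0 ≤ r ≤ 5, 0 ≤ θ ≤ 2π in polar coordinates, where x = r cos(θ), y = r sin(θ), and dA = r dr dθ.

Under the substitution, the integrand becomes r^2, so

    ∬_D (x^2 + y^2) dA = ∫_{0}^{2π} ∫_{0}^{5} (r^2) · r dr dθ.

Inner integral (in r): ∫_{0}^{5} (r^2) · r dr = 625/4.

Outer integral (in θ): ∫_{0}^{2π} (625/4) dθ = 625π/2.

Therefore ∬_D (x^2 + y^2) dA = 625π/2.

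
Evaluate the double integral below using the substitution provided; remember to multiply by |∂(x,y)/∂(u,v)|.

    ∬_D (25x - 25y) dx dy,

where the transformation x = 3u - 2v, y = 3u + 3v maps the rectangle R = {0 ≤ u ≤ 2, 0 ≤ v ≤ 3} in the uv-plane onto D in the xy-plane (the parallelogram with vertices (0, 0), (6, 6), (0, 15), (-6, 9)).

Compute the Jacobian determinant of (x, y) with respect to (u, v):

    ∂(x,y)/∂(u,v) = | 3  -2 | = (3)(3) - (-2)(3) = 15.
                   | 3  3 |

Its absolute value is |J| = 15 (the area scaling factor).

Substituting x = 3u - 2v, y = 3u + 3v into the integrand,

    25x - 25y → -125v,

so the integral becomes

    ∬_R (-125v) · |J| du dv = ∫_0^2 ∫_0^3 (-1875v) dv du.

Inner (v): -16875/2.
Outer (u): -16875.

Therefore ∬_D (25x - 25y) dx dy = -16875.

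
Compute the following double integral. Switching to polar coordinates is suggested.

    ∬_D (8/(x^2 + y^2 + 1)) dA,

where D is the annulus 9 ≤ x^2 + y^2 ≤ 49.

The region D is 3 ≤ r ≤ 7, 0 ≤ θ ≤ 2π in polar coordinates, where x = r cos(θ), y = r sin(θ), and dA = r dr dθ.

Under the substitution, the integrand becomes 8/(r^2 + 1), so

    ∬_D (8/(x^2 + y^2 + 1)) dA = ∫_{0}^{2π} ∫_{3}^{7} (8/(r^2 + 1)) · r dr dθ.

Inner integral (in r): ∫_{3}^{7} (8/(r^2 + 1)) · r dr = log(625).

Outer integral (in θ): ∫_{0}^{2π} (log(625)) dθ = 8π log(5).

Therefore ∬_D (8/(x^2 + y^2 + 1)) dA = 8π log(5).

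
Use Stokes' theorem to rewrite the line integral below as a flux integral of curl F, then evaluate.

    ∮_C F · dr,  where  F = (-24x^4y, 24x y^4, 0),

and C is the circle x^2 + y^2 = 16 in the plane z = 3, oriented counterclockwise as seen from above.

Let S be the flat disk x^2 + y^2 ≤ 16 in the plane z = 3, with upward unit normal n̂ = ẑ. By Stokes' theorem,

    ∮_C F · dr = ∬_S (∇ × F) · n̂ dS = ∬_D (curl F)_z dA,

where D is the disk x^2 + y^2 ≤ 16.

Compute the curl of F = (-24x^4y, 24x y^4, 0):
    (∇ × F)_x = ∂F_z/∂y - ∂F_y/∂z = 0,
    (∇ × F)_y = ∂F_x/∂z - ∂F_z/∂x = 0,
    (∇ × F)_z = ∂F_y/∂x - ∂F_x/∂y = 24x^4 + 24y^4.

On z = 3, (curl F)_z = 24x^4 + 24y^4.

Convert to polar (x = r cos θ, y = r sin θ, dA = r dr dθ); the integrand becomes 24r^4(sin(θ)^4 + cos(θ)^4), so

    ∬_D (curl F)_z dA = ∫_0^{2π} ∫_0^{4} (24r^4(sin(θ)^4 + cos(θ)^4)) · r dr dθ.

Inner (r from 0 to 4): 16384sin(θ)^4 + 16384cos(θ)^4.
Outer (θ from 0 to 2π): 24576π.

Therefore ∮_C F · dr = 24576π.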